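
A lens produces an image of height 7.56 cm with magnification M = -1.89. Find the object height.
ho = |hi|/|M| = 4 cm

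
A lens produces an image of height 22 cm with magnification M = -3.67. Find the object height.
ho = |hi|/|M| = 5.995 cm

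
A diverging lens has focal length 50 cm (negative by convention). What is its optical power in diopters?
P = 1/f = -2 D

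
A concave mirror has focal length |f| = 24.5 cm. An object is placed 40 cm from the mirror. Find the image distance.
f = +24.5 cm (concave); 1/di = 1/f − 1/do → di = 63.23 cm (real image, in front of mirror)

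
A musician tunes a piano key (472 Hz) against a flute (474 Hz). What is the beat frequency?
2 Hz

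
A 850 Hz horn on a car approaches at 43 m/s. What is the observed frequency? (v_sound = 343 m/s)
f_obs = f·v/(v − v_s) = 971.8 Hz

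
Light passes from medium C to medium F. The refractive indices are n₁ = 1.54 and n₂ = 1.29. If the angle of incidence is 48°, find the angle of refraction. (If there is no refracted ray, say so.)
sin θ₂ = (n₁/n₂)·sin θ₁ = 0.8872 → θ₂ = 62.52°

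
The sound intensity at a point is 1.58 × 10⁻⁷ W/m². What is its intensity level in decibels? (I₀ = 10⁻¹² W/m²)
β = 10·log₁₀(I/I₀) = 51.99 dB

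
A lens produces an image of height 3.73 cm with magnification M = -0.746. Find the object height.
ho = |hi|/|M| = 5 cm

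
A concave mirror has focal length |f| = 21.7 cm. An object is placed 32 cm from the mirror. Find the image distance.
f = +21.7 cm (concave); 1/di = 1/f − 1/do → di = 67.42 cm (real image, in front of mirror)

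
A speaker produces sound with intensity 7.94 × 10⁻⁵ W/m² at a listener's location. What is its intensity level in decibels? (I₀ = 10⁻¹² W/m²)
β = 10·log₁₀(I/I₀) = 79 dB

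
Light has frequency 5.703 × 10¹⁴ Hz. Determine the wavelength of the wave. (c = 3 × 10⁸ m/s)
λ = c/f = 526 nm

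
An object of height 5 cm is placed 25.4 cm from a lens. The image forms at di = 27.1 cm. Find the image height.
hi = (-di/do) × ho = -5.335 cm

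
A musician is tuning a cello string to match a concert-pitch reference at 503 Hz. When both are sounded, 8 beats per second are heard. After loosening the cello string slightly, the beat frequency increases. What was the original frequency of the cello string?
495 Hz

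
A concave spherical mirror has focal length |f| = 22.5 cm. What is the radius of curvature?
R = 2|f| = 45 cm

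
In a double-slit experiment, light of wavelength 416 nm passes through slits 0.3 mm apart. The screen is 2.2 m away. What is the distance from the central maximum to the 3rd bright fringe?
y = mλL/d = 9.152 mm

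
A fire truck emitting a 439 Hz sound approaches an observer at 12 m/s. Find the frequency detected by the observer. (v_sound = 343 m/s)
f_obs = f·v/(v − v_s) = 454.9 Hz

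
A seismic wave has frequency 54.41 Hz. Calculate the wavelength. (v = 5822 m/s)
λ = v/f = 107 m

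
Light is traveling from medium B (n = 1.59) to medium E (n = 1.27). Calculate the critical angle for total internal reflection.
θc = arcsin(n₂/n₁) = 53.01°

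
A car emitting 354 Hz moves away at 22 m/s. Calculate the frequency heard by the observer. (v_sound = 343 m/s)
f_obs = f·v/(v + v_s) = 332.7 Hz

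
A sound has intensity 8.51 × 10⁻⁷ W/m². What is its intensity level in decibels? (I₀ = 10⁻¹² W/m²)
β = 10·log₁₀(I/I₀) = 59.3 dB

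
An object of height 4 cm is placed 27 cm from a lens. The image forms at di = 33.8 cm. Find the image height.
hi = (-di/do) × ho = -5.007 cm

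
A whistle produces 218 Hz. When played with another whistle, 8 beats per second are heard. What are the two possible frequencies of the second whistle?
f₂ = 218 ± 8 Hz → 226 Hz or 210 Hz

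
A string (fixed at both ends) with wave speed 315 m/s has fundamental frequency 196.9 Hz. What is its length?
L = v/(2f₁) = 0.7999 m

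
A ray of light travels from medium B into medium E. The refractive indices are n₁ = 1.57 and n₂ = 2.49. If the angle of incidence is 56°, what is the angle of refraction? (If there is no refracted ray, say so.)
sin θ₂ = (n₁/n₂)·sin θ₁ = 0.5227 → θ₂ = 31.52°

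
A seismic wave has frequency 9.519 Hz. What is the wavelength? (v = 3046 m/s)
λ = v/f = 320 m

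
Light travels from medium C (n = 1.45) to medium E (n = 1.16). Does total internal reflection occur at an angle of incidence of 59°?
θc = arcsin(n₂/n₁) = 53.13°; 59° > θc, so yes — total internal reflection.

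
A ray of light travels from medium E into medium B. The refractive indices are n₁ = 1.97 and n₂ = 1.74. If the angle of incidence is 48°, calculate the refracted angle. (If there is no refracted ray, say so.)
sin θ₂ = (n₁/n₂)·sin θ₁ = 0.8414 → θ₂ = 57.29°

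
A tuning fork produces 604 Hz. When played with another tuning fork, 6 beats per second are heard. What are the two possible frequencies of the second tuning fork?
f₂ = 604 ± 6 Hz → 610 Hz or 598 Hz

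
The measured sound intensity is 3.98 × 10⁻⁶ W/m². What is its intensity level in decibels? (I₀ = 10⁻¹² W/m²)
β = 10·log₁₀(I/I₀) = 66 dB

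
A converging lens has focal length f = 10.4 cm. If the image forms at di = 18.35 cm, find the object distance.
1/do = 1/f − 1/di → do = 24.01 cm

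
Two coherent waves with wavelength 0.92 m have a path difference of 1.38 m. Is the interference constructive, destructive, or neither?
destructive — path difference = 1.5λ, an odd multiple of λ/2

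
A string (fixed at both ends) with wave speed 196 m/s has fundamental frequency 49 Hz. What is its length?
L = v/(2f₁) = 2 m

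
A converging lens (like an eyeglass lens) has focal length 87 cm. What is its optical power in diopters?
P = 1/f = 1.149 D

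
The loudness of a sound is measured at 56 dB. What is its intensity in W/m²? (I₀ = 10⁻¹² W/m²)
I = I₀·10^(β/10) = 3.98 × 10⁻⁷ W/m²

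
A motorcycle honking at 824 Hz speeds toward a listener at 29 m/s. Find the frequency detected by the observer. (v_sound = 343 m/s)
f_obs = f·v/(v − v_s) = 900.1 Hz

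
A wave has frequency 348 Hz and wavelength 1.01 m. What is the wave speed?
v = fλ = 351.5 m/s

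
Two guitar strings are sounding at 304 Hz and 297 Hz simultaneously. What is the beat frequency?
7 Hz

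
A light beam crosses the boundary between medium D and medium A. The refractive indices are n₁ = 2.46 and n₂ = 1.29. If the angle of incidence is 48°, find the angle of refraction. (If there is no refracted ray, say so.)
sin θ₂ = (n₁/n₂)·sin θ₁ = 1.417 > 1, so there is no refracted ray — the light undergoes total internal reflection.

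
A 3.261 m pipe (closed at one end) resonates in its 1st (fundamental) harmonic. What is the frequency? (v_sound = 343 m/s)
fₙ = nv/(4L) = 26.3 Hz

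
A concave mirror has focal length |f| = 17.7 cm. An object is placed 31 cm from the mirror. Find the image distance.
f = +17.7 cm (concave); 1/di = 1/f − 1/do → di = 41.26 cm (real image, in front of mirror)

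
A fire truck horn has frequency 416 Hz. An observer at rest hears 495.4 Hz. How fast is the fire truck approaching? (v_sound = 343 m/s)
v_s = v·(1 − f/f_obs) = 54.97 m/s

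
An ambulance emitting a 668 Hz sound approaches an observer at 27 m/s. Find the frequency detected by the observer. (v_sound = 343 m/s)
f_obs = f·v/(v − v_s) = 725.1 Hz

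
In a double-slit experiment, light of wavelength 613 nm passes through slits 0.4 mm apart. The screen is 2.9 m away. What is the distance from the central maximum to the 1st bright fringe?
y = mλL/d = 4.444 mm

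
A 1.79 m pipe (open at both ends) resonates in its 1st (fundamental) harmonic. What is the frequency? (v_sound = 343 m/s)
fₙ = nv/(2L) = 95.81 Hz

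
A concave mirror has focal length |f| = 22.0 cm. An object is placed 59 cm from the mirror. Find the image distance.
f = +22.0 cm (concave); 1/di = 1/f − 1/do → di = 35.08 cm (real image, in front of mirror)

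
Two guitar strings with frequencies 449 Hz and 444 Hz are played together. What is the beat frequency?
5 Hz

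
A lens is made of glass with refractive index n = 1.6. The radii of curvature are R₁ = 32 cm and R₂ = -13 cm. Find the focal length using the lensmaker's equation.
1/f = (n − 1)(1/R₁ − 1/R₂) → f = 15.41 cm (converging lens)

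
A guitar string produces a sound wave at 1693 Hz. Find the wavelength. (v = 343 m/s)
λ = v/f = 0.2026 m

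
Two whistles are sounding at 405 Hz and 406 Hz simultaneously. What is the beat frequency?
1 Hz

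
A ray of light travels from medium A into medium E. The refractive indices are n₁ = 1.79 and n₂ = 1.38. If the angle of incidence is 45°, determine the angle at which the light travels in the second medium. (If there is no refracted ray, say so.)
sin θ₂ = (n₁/n₂)·sin θ₁ = 0.9172 → θ₂ = 66.52°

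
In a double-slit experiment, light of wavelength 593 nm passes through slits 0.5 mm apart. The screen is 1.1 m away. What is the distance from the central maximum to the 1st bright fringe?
y = mλL/d = 1.305 mm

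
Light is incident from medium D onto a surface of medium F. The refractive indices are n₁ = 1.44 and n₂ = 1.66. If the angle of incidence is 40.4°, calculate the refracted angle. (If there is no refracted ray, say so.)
sin θ₂ = (n₁/n₂)·sin θ₁ = 0.5622 → θ₂ = 34.21°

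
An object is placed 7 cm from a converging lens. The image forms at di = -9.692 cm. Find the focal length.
1/f = 1/do + 1/di → f = 25.2 cm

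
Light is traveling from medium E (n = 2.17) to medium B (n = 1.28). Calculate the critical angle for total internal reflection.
θc = arcsin(n₂/n₁) = 36.15°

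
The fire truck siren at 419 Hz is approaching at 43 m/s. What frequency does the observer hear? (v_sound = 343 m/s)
f_obs = f·v/(v − v_s) = 479.1 Hz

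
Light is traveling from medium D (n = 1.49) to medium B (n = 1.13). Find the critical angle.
θc = arcsin(n₂/n₁) = 49.32°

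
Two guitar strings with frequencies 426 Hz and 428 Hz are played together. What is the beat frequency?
2 Hz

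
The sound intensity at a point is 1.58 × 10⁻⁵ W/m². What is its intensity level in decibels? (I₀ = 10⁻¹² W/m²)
β = 10·log₁₀(I/I₀) = 71.99 dB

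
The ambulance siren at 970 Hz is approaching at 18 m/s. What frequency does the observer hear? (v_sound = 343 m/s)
f_obs = f·v/(v − v_s) = 1024 Hz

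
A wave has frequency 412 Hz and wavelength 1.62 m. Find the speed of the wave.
v = fλ = 667.4 m/s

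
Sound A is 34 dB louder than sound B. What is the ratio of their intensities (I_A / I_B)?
I_A/I_B = 10^(Δβ/10) = 2512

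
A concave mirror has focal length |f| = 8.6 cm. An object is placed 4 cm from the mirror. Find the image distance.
f = +8.6 cm (concave); 1/di = 1/f − 1/do → di = -7.478 cm (virtual image, behind mirror)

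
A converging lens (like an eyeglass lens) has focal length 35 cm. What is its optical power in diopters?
P = 1/f = 2.857 D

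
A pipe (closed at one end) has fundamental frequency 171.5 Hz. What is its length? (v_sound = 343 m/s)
L = v/(4f₁) = 0.5 m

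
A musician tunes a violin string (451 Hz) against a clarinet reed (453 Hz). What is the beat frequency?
2 Hz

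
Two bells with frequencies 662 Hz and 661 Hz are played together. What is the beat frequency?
1 Hz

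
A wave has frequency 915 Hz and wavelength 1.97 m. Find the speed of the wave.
v = fλ = 1803 m/s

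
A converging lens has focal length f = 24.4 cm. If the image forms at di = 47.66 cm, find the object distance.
1/do = 1/f − 1/di → do = 50 cm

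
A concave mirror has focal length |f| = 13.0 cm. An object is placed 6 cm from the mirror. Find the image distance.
f = +13.0 cm (concave); 1/di = 1/f − 1/do → di = -11.14 cm (virtual image, behind mirror)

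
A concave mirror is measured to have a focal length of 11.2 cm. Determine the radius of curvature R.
R = 2|f| = 22.4 cm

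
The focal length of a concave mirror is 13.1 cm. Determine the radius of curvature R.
R = 2|f| = 26.2 cm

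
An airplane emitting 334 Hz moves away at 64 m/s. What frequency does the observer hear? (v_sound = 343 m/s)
f_obs = f·v/(v + v_s) = 281.5 Hz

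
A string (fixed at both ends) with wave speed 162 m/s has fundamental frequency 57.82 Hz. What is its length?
L = v/(2f₁) = 1.401 m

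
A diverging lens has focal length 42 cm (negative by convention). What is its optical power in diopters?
P = 1/f = -2.381 D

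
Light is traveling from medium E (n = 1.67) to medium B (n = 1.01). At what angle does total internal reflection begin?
θc = arcsin(n₂/n₁) = 37.21°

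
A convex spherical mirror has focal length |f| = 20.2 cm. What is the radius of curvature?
R = 2|f| = 40.4 cm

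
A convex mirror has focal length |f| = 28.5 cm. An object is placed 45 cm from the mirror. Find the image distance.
f = −28.5 cm (convex); 1/di = 1/f − 1/do → di = -17.45 cm (virtual image, behind mirror)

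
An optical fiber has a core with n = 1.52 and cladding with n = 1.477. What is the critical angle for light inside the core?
θc = arcsin(n_cladding/n_core) = 76.34°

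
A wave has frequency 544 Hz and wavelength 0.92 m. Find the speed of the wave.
v = fλ = 500.5 m/s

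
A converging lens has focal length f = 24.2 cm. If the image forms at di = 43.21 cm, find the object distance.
1/do = 1/f − 1/di → do = 55.01 cm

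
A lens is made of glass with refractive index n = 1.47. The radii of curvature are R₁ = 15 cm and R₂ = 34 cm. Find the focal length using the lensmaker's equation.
1/f = (n − 1)(1/R₁ − 1/R₂) → f = 57.11 cm (converging lens)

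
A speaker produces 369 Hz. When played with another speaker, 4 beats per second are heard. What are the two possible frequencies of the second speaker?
f₂ = 369 ± 4 Hz → 373 Hz or 365 Hz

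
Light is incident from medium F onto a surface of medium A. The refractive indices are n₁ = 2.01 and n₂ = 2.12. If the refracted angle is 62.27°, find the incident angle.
sin θ₁ = (n₂/n₁)·sin θ₂ → θ₁ = 69°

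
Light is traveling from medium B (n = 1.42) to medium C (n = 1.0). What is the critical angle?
θc = arcsin(n₂/n₁) = 44.77°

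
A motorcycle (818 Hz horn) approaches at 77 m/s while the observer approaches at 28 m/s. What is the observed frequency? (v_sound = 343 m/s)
f_obs = f·(v + v_o)/(v − v_s) = 1141 Hz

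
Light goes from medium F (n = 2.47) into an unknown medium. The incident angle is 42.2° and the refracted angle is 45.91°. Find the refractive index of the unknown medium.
n₂ = n₁·sin θ₁ / sin θ₂ = 2.31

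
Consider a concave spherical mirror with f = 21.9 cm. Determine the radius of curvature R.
R = 2|f| = 43.8 cm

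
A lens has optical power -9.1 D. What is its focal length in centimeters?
f = 1/P = -10.99 cm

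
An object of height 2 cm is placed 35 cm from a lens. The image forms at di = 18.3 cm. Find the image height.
hi = (-di/do) × ho = -1.046 cm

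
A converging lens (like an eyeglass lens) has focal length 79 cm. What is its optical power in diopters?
P = 1/f = 1.266 D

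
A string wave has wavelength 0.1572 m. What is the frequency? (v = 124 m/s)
f = v/λ = 788.8 Hz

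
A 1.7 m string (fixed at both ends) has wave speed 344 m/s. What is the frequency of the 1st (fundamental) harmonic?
fₙ = nv/(2L) = 101.2 Hz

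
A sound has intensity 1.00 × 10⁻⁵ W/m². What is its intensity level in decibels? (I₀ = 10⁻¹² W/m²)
β = 10·log₁₀(I/I₀) = 70 dB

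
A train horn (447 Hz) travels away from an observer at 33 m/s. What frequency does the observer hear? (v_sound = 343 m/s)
f_obs = f·v/(v + v_s) = 407.8 Hz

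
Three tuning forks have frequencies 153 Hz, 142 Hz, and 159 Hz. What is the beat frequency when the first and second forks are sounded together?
11 Hz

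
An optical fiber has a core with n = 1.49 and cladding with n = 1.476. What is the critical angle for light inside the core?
θc = arcsin(n_cladding/n_core) = 82.14°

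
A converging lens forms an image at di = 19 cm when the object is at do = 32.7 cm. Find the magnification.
M = −di/do = -0.581 (inverted image)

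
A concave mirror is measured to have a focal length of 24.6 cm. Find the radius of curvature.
R = 2|f| = 49.2 cm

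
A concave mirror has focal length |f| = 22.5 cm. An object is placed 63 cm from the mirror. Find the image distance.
f = +22.5 cm (concave); 1/di = 1/f − 1/do → di = 35 cm (real image, in front of mirror)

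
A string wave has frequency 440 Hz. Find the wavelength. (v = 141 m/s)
λ = v/f = 0.3205 m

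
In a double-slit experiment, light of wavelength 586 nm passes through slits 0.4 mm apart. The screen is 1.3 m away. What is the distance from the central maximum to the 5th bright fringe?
y = mλL/d = 9.523 mm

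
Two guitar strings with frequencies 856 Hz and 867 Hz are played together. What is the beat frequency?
11 Hz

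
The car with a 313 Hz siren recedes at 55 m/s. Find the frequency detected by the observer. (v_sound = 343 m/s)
f_obs = f·v/(v + v_s) = 269.7 Hz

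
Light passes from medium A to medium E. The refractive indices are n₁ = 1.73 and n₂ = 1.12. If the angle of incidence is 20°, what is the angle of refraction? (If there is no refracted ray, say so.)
sin θ₂ = (n₁/n₂)·sin θ₁ = 0.5283 → θ₂ = 31.89°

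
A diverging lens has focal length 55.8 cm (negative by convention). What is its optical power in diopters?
P = 1/f = -1.792 D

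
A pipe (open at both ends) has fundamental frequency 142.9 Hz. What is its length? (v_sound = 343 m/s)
L = v/(2f₁) = 1.2 m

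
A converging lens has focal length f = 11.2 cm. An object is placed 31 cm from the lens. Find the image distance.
1/di = 1/f − 1/do → di = 17.54 cm (real image)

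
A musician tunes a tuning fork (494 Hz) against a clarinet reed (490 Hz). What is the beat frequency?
4 Hz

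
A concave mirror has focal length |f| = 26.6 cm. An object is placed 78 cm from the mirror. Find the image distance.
f = +26.6 cm (concave); 1/di = 1/f − 1/do → di = 40.37 cm (real image, in front of mirror)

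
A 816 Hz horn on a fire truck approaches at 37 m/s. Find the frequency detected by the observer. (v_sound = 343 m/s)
f_obs = f·v/(v − v_s) = 914.7 Hz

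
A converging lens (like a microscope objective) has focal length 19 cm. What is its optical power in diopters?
P = 1/f = 5.263 D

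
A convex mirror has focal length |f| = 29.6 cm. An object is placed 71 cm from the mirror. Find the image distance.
f = −29.6 cm (convex); 1/di = 1/f − 1/do → di = -20.89 cm (virtual image, behind mirror)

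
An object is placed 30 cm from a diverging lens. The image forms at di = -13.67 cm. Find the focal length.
1/f = 1/do + 1/di → f = -25.11 cm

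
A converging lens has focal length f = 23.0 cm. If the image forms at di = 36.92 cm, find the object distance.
1/do = 1/f − 1/di → do = 61 cm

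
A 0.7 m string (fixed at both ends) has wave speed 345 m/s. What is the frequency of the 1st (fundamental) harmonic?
fₙ = nv/(2L) = 246.4 Hz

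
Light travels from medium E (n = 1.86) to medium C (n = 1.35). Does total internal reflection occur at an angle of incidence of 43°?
θc = arcsin(n₂/n₁) = 46.54°; 43° < θc, so no — the ray refracts.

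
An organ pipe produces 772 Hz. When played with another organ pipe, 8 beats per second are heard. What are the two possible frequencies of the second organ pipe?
f₂ = 772 ± 8 Hz → 780 Hz or 764 Hz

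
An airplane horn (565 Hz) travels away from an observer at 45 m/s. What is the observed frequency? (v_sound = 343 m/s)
f_obs = f·v/(v + v_s) = 499.5 Hz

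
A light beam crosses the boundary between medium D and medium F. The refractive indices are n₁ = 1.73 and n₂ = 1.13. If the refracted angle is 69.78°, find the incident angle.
sin θ₁ = (n₂/n₁)·sin θ₂ → θ₁ = 37.8°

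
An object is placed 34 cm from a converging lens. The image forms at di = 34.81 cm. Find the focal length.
1/f = 1/do + 1/di → f = 17.2 cm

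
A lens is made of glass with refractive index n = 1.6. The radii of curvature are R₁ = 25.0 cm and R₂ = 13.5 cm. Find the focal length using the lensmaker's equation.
1/f = (n − 1)(1/R₁ − 1/R₂) → f = -48.91 cm (diverging lens)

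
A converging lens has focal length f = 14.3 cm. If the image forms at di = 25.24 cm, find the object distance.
1/do = 1/f − 1/di → do = 32.99 cm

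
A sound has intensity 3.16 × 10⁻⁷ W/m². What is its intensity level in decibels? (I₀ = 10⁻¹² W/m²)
β = 10·log₁₀(I/I₀) = 55 dB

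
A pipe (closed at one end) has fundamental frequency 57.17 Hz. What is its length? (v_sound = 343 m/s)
L = v/(4f₁) = 1.5 m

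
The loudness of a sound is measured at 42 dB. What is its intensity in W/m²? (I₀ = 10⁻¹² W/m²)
I = I₀·10^(β/10) = 1.58 × 10⁻⁸ W/m²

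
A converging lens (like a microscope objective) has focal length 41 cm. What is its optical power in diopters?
P = 1/f = 2.439 D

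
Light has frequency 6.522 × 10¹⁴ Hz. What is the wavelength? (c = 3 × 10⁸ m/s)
λ = c/f = 460 nm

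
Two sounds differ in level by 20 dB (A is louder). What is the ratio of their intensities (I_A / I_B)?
I_A/I_B = 10^(Δβ/10) = 100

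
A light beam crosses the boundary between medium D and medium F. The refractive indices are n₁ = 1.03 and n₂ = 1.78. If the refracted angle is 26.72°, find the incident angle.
sin θ₁ = (n₂/n₁)·sin θ₂ → θ₁ = 50.99°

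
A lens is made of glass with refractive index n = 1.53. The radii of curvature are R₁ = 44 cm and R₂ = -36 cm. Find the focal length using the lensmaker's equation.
1/f = (n − 1)(1/R₁ − 1/R₂) → f = 37.36 cm (converging lens)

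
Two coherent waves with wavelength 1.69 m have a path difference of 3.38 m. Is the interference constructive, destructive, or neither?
constructive — path difference = 2λ, a whole number of wavelengths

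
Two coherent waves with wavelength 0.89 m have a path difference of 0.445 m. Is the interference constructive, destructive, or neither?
destructive — path difference = 0.5λ, an odd multiple of λ/2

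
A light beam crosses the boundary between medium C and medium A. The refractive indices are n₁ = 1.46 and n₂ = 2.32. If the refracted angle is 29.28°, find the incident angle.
sin θ₁ = (n₂/n₁)·sin θ₂ → θ₁ = 51°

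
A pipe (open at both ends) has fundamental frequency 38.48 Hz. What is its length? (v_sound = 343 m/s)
L = v/(2f₁) = 4.457 m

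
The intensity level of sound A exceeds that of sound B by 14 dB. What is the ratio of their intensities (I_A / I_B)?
I_A/I_B = 10^(Δβ/10) = 25.12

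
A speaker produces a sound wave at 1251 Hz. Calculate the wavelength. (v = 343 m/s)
λ = v/f = 0.2742 m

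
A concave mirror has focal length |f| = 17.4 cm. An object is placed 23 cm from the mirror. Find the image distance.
f = +17.4 cm (concave); 1/di = 1/f − 1/do → di = 71.46 cm (real image, in front of mirror)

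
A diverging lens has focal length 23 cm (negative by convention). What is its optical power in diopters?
P = 1/f = -4.348 D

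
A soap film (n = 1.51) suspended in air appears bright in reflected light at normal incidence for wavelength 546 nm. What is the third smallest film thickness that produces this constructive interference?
2nt = (m − ½)λ with m = 3 → t = (m − ½)λ/(2n) = 452 nm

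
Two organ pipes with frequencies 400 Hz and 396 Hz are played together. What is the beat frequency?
4 Hz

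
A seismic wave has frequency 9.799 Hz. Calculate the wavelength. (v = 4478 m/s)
λ = v/f = 457 m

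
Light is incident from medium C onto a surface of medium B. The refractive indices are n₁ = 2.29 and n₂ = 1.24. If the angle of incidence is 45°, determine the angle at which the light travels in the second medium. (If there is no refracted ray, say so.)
sin θ₂ = (n₁/n₂)·sin θ₁ = 1.306 > 1, so there is no refracted ray — the light undergoes total internal reflection.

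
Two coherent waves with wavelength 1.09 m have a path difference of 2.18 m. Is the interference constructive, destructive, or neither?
constructive — path difference = 2λ, a whole number of wavelengths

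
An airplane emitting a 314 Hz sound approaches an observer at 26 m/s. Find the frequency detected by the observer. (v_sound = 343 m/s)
f_obs = f·v/(v − v_s) = 339.8 Hz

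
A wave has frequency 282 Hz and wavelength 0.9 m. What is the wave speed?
v = fλ = 253.8 m/s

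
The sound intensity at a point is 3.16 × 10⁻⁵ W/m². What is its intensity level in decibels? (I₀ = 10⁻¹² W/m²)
β = 10·log₁₀(I/I₀) = 75 dB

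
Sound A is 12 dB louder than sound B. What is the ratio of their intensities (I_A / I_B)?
I_A/I_B = 10^(Δβ/10) = 15.85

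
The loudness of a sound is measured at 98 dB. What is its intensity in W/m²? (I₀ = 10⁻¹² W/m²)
I = I₀·10^(β/10) = 6.31 × 10⁻³ W/m²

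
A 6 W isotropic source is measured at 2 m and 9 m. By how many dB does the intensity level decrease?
Δβ = 20·log₁₀(r₂/r₁) = 13.06 dB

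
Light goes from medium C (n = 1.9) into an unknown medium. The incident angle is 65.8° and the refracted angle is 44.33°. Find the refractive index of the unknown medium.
n₂ = n₁·sin θ₁ / sin θ₂ = 2.48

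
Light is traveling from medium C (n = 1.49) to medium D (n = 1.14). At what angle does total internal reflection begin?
θc = arcsin(n₂/n₁) = 49.92°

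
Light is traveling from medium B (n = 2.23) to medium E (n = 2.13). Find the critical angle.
θc = arcsin(n₂/n₁) = 72.78°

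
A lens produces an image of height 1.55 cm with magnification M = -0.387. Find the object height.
ho = |hi|/|M| = 4.005 cm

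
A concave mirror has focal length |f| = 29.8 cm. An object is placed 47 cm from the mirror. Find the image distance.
f = +29.8 cm (concave); 1/di = 1/f − 1/do → di = 81.43 cm (real image, in front of mirror)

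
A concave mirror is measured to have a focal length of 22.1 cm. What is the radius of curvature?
R = 2|f| = 44.2 cm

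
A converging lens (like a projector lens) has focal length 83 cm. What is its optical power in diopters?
P = 1/f = 1.205 D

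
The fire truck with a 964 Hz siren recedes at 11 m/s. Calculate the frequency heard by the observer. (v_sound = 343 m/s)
f_obs = f·v/(v + v_s) = 934 Hz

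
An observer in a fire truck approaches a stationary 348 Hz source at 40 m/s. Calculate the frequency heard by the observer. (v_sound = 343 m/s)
f_obs = f·(v + v_o)/v = 388.6 Hz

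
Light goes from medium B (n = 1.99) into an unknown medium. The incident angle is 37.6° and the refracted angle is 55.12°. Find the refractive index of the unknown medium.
n₂ = n₁·sin θ₁ / sin θ₂ = 1.48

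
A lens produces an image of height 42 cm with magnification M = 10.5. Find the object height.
ho = |hi|/|M| = 4 cm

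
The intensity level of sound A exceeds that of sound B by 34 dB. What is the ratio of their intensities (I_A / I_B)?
I_A/I_B = 10^(Δβ/10) = 2512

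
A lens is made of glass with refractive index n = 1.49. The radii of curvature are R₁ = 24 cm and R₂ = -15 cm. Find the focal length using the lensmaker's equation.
1/f = (n − 1)(1/R₁ − 1/R₂) → f = 18.84 cm (converging lens)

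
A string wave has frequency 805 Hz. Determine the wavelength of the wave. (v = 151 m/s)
λ = v/f = 0.1876 m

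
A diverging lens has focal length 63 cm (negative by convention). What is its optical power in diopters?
P = 1/f = -1.587 D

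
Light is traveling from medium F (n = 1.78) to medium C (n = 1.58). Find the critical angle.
θc = arcsin(n₂/n₁) = 62.58°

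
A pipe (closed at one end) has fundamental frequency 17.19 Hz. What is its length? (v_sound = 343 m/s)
L = v/(4f₁) = 4.988 m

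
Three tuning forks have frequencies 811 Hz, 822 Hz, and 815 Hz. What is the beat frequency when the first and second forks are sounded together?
11 Hz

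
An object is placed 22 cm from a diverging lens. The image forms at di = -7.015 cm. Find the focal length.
1/f = 1/do + 1/di → f = -10.3 cm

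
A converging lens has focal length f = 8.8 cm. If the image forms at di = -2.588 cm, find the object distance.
1/do = 1/f − 1/di → do = 2 cm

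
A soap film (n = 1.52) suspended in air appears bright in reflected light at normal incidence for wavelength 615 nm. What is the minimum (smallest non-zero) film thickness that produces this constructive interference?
2nt = (m − ½)λ with m = 1 → t = (m − ½)λ/(2n) = 101.2 nm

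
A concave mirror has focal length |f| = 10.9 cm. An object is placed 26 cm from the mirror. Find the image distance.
f = +10.9 cm (concave); 1/di = 1/f − 1/do → di = 18.77 cm (real image, in front of mirror)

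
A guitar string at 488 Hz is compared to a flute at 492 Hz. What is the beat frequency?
4 Hz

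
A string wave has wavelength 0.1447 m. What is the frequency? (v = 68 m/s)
f = v/λ = 469.9 Hz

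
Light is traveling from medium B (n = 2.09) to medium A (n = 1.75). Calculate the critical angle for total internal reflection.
θc = arcsin(n₂/n₁) = 56.86°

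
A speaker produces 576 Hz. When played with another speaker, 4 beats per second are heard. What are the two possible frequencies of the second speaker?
f₂ = 576 ± 4 Hz → 580 Hz or 572 Hz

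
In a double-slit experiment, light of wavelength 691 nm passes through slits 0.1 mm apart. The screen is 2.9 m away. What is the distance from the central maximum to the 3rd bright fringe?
y = mλL/d = 60.12 mm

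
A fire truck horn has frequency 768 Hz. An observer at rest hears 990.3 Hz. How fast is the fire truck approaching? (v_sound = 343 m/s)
v_s = v·(1 − f/f_obs) = 77 m/s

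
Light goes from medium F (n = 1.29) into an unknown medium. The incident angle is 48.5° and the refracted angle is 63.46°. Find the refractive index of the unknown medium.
n₂ = n₁·sin θ₁ / sin θ₂ = 1.08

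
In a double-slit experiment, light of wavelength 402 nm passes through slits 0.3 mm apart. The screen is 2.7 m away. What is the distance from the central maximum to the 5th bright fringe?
y = mλL/d = 18.09 mm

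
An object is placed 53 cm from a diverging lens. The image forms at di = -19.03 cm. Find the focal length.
1/f = 1/do + 1/di → f = -29.69 cm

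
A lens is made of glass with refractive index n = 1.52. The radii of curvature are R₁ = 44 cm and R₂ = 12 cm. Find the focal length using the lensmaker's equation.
1/f = (n − 1)(1/R₁ − 1/R₂) → f = -31.73 cm (diverging lens)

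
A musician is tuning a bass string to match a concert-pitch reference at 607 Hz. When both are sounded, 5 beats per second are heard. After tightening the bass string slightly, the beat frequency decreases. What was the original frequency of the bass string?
602 Hz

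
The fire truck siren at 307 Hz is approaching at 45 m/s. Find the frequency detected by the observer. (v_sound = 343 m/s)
f_obs = f·v/(v − v_s) = 353.4 Hz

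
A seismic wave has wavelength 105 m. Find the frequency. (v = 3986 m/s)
f = v/λ = 37.96 Hz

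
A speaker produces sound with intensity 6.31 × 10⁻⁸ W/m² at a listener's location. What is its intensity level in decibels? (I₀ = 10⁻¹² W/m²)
β = 10·log₁₀(I/I₀) = 48 dB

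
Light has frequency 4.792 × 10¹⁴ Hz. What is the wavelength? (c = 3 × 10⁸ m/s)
λ = c/f = 626 nm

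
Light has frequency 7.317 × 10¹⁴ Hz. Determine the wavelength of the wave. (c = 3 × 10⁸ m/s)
λ = c/f = 410 nm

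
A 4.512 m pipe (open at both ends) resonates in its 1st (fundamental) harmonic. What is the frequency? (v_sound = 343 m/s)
fₙ = nv/(2L) = 38.01 Hz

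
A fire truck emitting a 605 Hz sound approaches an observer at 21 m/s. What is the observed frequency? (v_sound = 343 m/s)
f_obs = f·v/(v − v_s) = 644.5 Hz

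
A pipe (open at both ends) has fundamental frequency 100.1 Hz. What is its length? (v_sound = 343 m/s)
L = v/(2f₁) = 1.713 m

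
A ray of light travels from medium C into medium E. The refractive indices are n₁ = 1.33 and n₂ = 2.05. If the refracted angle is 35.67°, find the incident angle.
sin θ₁ = (n₂/n₁)·sin θ₂ → θ₁ = 64°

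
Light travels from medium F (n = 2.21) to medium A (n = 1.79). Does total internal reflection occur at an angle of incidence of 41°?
θc = arcsin(n₂/n₁) = 54.09°; 41° < θc, so no — the ray refracts.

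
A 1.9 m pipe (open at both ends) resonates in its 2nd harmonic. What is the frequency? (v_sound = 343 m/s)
fₙ = nv/(2L) = 180.5 Hz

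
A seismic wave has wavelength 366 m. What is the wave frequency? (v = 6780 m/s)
f = v/λ = 18.52 Hz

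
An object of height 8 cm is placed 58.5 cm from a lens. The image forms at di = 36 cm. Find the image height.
hi = (-di/do) × ho = -4.923 cm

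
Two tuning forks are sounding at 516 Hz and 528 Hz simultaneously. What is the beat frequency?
12 Hz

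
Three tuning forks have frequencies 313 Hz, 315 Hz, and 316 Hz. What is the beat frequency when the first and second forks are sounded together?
2 Hz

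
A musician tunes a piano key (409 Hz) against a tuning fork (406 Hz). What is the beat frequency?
3 Hz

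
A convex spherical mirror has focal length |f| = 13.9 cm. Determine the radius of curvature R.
R = 2|f| = 27.8 cm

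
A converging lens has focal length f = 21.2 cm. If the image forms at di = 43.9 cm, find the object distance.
1/do = 1/f − 1/di → do = 41 cm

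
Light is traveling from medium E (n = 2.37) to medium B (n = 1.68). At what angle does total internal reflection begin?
θc = arcsin(n₂/n₁) = 45.14°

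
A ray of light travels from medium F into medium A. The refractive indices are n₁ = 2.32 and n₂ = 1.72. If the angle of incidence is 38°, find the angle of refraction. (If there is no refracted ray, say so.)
sin θ₂ = (n₁/n₂)·sin θ₁ = 0.8304 → θ₂ = 56.14°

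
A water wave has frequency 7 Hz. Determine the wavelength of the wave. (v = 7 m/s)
λ = v/f = 1 m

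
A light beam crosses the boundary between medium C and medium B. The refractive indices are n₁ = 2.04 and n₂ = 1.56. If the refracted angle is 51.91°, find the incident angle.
sin θ₁ = (n₂/n₁)·sin θ₂ → θ₁ = 37°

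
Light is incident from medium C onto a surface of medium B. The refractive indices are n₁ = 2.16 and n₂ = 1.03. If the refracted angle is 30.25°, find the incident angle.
sin θ₁ = (n₂/n₁)·sin θ₂ → θ₁ = 13.9°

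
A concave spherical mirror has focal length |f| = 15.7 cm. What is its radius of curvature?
R = 2|f| = 31.4 cm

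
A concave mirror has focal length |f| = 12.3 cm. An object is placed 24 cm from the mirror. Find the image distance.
f = +12.3 cm (concave); 1/di = 1/f − 1/do → di = 25.23 cm (real image, in front of mirror)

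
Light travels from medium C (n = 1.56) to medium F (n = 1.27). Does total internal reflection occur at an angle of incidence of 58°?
θc = arcsin(n₂/n₁) = 54.5°; 58° > θc, so yes — total internal reflection.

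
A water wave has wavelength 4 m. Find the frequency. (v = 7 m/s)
f = v/λ = 1.75 Hz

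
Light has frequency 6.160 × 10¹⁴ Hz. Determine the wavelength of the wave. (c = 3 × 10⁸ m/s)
λ = c/f = 487 nm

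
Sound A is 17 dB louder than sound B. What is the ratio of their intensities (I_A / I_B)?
I_A/I_B = 10^(Δβ/10) = 50.12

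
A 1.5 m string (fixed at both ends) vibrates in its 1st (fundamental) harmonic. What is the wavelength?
λₙ = 2L/n = 3 m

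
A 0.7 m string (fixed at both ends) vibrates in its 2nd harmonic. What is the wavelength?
λₙ = 2L/n = 0.7 m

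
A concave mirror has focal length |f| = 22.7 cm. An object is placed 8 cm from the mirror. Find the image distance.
f = +22.7 cm (concave); 1/di = 1/f − 1/do → di = -12.35 cm (virtual image, behind mirror)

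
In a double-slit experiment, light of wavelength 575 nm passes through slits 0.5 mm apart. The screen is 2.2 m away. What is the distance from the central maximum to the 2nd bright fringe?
y = mλL/d = 5.06 mm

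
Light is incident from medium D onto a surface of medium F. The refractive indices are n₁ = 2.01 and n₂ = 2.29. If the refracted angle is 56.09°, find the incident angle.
sin θ₁ = (n₂/n₁)·sin θ₂ → θ₁ = 71°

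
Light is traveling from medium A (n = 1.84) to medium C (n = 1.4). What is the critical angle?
θc = arcsin(n₂/n₁) = 49.54°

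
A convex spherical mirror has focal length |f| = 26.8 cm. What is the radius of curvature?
R = 2|f| = 53.6 cm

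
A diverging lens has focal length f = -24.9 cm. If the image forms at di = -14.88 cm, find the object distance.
1/do = 1/f − 1/di → do = 36.98 cm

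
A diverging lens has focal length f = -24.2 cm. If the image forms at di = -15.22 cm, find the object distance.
1/do = 1/f − 1/di → do = 41.02 cm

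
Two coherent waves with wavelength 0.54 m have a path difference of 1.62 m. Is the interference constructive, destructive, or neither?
constructive — path difference = 3λ, a whole number of wavelengths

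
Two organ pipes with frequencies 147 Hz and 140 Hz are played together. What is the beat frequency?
7 Hz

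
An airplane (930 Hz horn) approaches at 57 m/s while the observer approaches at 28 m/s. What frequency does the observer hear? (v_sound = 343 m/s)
f_obs = f·(v + v_o)/(v − v_s) = 1206 Hz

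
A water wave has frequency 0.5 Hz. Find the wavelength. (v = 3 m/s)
λ = v/f = 6 m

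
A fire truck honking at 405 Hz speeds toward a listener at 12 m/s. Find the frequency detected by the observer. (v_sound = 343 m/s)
f_obs = f·v/(v − v_s) = 419.7 Hz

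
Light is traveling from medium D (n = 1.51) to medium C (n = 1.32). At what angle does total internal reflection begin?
θc = arcsin(n₂/n₁) = 60.95°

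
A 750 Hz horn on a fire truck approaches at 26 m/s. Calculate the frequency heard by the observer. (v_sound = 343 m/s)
f_obs = f·v/(v − v_s) = 811.5 Hz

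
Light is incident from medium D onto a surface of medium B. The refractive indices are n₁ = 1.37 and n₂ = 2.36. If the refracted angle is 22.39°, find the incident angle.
sin θ₁ = (n₂/n₁)·sin θ₂ → θ₁ = 41.01°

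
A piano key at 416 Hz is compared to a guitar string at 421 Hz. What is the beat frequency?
5 Hz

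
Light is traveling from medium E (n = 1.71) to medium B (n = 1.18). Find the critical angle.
θc = arcsin(n₂/n₁) = 43.63°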